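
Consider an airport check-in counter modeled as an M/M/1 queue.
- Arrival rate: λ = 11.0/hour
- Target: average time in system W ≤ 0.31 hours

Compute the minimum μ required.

For M/M/1: W = 1/(μ-λ)
Need W ≤ 0.31, so 1/(μ-λ) ≤ 0.31
μ - λ ≥ 1/0.31 = 3.2258
μ ≥ 11.0 + 3.2258 = 14.2258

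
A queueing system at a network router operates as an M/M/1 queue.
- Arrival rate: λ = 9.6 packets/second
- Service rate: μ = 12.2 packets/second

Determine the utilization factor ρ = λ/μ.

Server utilization: ρ = λ/μ
ρ = 9.6/12.2 = 0.7869
The server is busy 78.69% of the time.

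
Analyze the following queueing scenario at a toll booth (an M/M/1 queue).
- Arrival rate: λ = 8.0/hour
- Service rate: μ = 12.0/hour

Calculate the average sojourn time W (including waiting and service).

First, compute utilization: ρ = λ/μ = 8.0/12.0 = 0.6667
For M/M/1: W = 1/(μ-λ)
W = 1/(12.0-8.0) = 1/4.00
W = 0.2500 hours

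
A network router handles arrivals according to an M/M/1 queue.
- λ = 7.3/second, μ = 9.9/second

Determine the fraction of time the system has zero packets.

ρ = λ/μ = 7.3/9.9 = 0.7374
P(0) = 1 - ρ = 1 - 0.7374 = 0.2626
The server is idle 26.26% of the time.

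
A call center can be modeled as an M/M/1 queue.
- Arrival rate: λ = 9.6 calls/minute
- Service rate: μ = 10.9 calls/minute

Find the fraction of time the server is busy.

Server utilization: ρ = λ/μ
ρ = 9.6/10.9 = 0.8807
The server is busy 88.07% of the time.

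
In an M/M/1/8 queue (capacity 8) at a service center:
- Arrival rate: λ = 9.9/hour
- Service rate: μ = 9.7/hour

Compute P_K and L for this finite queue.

ρ = λ/μ = 9.9/9.7 = 1.02062
P₀ = (1-ρ)/(1-ρ^(K+1)) = (1-1.02062)/(1-1.02062^9) = -0.02062/-0.2016 = 0.1023
P_K = P₀×ρ^K = 0.1023 × 1.02062^8 = 0.1023 × 1.1774 = 0.1204
Blocking probability P_8 = 0.1204 (12.04%)
L = ρ[1 - (K+1)ρ^K + Kρ^(K+1)] / [(1-ρ)(1-ρ^(K+1))]
L = 1.02062 × (1 - 9×1.17736900 + 8×1.20164635) / ((1 - 1.02062) × (1 - 1.20164635)) = 4.1360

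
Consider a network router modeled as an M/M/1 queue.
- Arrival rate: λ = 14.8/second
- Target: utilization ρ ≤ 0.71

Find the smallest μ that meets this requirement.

ρ = λ/μ, so μ = λ/ρ
μ ≥ 14.8/0.71 = 20.8451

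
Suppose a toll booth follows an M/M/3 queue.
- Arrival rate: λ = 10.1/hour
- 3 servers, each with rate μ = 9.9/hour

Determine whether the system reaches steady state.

Stability requires ρ = λ/(cμ) < 1
ρ = 10.1/(3 × 9.9) = 10.1/29.70 = 0.3401
Since 0.3401 < 1, the system is STABLE.
The servers are busy 34.01% of the time.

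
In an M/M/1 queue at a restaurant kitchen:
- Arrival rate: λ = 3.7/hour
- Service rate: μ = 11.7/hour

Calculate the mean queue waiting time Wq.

First, compute utilization: ρ = λ/μ = 3.7/11.7 = 0.3162
For M/M/1: Wq = λ/(μ(μ-λ))
Wq = 3.7/(11.7 × (11.7-3.7))
Wq = 3.7/(11.7 × 8.00)
Wq = 0.03953 hours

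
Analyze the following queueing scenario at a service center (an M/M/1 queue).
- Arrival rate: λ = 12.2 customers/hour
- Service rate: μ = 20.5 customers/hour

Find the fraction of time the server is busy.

Server utilization: ρ = λ/μ
ρ = 12.2/20.5 = 0.5951
The server is busy 59.51% of the time.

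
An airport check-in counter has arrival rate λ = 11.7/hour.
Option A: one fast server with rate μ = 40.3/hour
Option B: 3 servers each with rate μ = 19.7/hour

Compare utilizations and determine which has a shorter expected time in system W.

Option A: single server μ = 40.3 (M/M/1)
  ρ_A = 11.7/40.3 = 0.2903
  W_A = 1/(μ-λ) = 1/(40.3-11.7) = 1/28.60 = 0.03497

Option B: 3 servers μ = 19.7 (M/M/3)
  ρ_B = λ/(cμ) = 11.7/(3×19.7) = 0.1980
  Offered load a = λ/μ = cρ = 11.7/19.7 = 0.5939
  P₀ = [ Σₙ₌₀^2 aⁿ/n! + a^3/(3!(1-ρ)) ]⁻¹
  Σ = a^0/0! + a^1/1! + a^2/2! = 1.0000 + 0.5939 + 0.1764 = 1.7703
  a^3/(3!(1-ρ)) = 0.20949/(6 × 0.80203) = 0.04353
  P₀ = 1/(1.7703 + 0.04353) = 0.5513
  Lq = P₀·a^3·ρ / (3!(1-ρ)²) = 0.55133 × 0.20949 × 0.19797 / (6 × 0.64325) = 0.005924
  Wq_B = Lq/λ = 0.005924/11.7 = 0.0005063
  W_B = Wq_B + 1/μ = 0.0005063 + 0.05076 = 0.05127

Since W_A = 0.03497 < W_B = 0.05127, Option A (single fast server) has the shorter time in system.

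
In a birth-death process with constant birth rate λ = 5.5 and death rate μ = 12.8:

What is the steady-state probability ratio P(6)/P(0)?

For constant rates: P(n)/P(0) = (λ/μ)^n
P(6)/P(0) = (5.5/12.8)^6 = 0.42969^6 = 0.006294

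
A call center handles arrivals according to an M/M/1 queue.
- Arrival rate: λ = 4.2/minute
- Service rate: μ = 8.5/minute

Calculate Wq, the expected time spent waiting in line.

First, compute utilization: ρ = λ/μ = 4.2/8.5 = 0.4941
For M/M/1: Wq = λ/(μ(μ-λ))
Wq = 4.2/(8.5 × (8.5-4.2))
Wq = 4.2/(8.5 × 4.30)
Wq = 0.1149 minutes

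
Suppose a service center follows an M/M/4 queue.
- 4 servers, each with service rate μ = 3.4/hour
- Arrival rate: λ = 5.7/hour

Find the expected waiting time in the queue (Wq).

Traffic intensity: ρ = λ/(cμ) = 5.7/(4×3.4) = 0.4191
Since ρ = 0.4191 < 1, system is stable.
Offered load a = λ/μ = cρ = 5.7/3.4 = 1.6765
P₀ = [ Σₙ₌₀^3 aⁿ/n! + a^4/(4!(1-ρ)) ]⁻¹
Σ = a^0/0! + a^1/1! + a^2/2! + a^3/3! = 1.000000 + 1.676471 + 1.405277 + 0.7853018 = 4.8670
a^4/(4!(1-ρ)) = 7.8992/(24 × 0.5809) = 0.5666
P₀ = 1/(4.8670 + 0.5666) = 0.1840
Lq = P₀·a^4·ρ / (4!(1-ρ)²) = 0.18404 × 7.8992 × 0.41912 / (24 × 0.33742) = 0.07524
Wq = Lq/λ = 0.07524/5.7 = 0.01320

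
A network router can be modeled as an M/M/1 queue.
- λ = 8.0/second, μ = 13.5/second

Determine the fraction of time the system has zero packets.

ρ = λ/μ = 8.0/13.5 = 0.5926
P(0) = 1 - ρ = 1 - 0.5926 = 0.4074
The server is idle 40.74% of the time.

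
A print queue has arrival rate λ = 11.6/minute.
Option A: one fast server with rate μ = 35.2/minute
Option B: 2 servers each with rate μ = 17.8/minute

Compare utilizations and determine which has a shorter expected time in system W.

Option A: single server μ = 35.2 (M/M/1)
  ρ_A = 11.6/35.2 = 0.3295
  W_A = 1/(μ-λ) = 1/(35.2-11.6) = 1/23.60 = 0.04237

Option B: 2 servers μ = 17.8 (M/M/2)
  ρ_B = λ/(cμ) = 11.6/(2×17.8) = 0.3258
  Offered load a = λ/μ = cρ = 11.6/17.8 = 0.6517
  P₀ = [ Σₙ₌₀^1 aⁿ/n! + a^2/(2!(1-ρ)) ]⁻¹
  Σ = a^0/0! + a^1/1! = 1.0000 + 0.6517 = 1.6517
  a^2/(2!(1-ρ)) = 0.4247/(2 × 0.6742) = 0.3150
  P₀ = 1/(1.6517 + 0.3150) = 0.5085
  Lq = P₀·a^2·ρ / (2!(1-ρ)²) = 0.50847 × 0.42469 × 0.32584 / (2 × 0.45449) = 0.07741
  Wq_B = Lq/λ = 0.07741/11.6 = 0.006673
  W_B = Wq_B + 1/μ = 0.006673 + 0.05618 = 0.06285

Since W_A = 0.04237 < W_B = 0.06285, Option A (single fast server) has the shorter time in system.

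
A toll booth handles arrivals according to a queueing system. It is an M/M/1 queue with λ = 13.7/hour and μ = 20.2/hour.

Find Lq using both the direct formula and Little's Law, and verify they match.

Method 1 (direct): Lq = λ²/(μ(μ-λ)) = 187.69/(20.2 × 6.50) = 1.4295

Method 2 (Little's Law):
W = 1/(μ-λ) = 1/6.50 = 0.15385
Wq = W - 1/μ = 0.15385 - 0.049505 = 0.10434
Lq = λWq = 13.7 × 0.10434 = 1.4295 ✔ (matches Method 1)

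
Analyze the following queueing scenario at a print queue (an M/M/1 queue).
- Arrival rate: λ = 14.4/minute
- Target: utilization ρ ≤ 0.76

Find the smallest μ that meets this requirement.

ρ = λ/μ, so μ = λ/ρ
μ ≥ 14.4/0.76 = 18.9474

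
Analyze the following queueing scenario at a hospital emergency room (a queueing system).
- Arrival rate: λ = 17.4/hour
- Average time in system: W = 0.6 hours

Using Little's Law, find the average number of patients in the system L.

Little's Law: L = λW
L = 17.4 × 0.6 = 10.4400 patients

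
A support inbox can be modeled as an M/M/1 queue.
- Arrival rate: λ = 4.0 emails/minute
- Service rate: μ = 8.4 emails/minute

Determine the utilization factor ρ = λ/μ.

Server utilization: ρ = λ/μ
ρ = 4.0/8.4 = 0.4762
The server is busy 47.62% of the time.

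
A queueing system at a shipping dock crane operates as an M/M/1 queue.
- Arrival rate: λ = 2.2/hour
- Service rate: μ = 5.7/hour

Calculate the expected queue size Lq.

ρ = λ/μ = 2.2/5.7 = 0.3860
For M/M/1: Lq = λ²/(μ(μ-λ))
Lq = 4.84/(5.7 × 3.50)
Lq = 0.2426 containers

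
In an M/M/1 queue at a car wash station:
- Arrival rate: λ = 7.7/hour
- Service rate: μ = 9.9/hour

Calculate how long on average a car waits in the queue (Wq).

First, compute utilization: ρ = λ/μ = 7.7/9.9 = 0.7778
For M/M/1: Wq = λ/(μ(μ-λ))
Wq = 7.7/(9.9 × (9.9-7.7))
Wq = 7.7/(9.9 × 2.20)
Wq = 0.3535 hours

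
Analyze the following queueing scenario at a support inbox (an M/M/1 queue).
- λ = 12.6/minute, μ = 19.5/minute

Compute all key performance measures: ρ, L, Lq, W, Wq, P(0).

Step 1: ρ = λ/μ = 12.6/19.5 = 0.6462
Step 2: L = λ/(μ-λ) = 12.6/6.90 = 1.8261
Step 3: Lq = λ²/(μ(μ-λ)) = 158.76/(19.5×6.90) = 1.1799
Step 4: W = 1/(μ-λ) = 1/6.90 = 0.14493
Step 5: Wq = λ/(μ(μ-λ)) = 12.6/(19.5×6.90) = 0.09365
Step 6: P(0) = 1-ρ = 0.3538
Verify: L = λW = 12.6×0.14493 = 1.8261 ✔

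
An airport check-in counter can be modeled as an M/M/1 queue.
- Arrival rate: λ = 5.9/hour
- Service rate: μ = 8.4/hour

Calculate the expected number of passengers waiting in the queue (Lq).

ρ = λ/μ = 5.9/8.4 = 0.7024
For M/M/1: Lq = λ²/(μ(μ-λ))
Lq = 34.81/(8.4 × 2.50)
Lq = 1.6576 passengers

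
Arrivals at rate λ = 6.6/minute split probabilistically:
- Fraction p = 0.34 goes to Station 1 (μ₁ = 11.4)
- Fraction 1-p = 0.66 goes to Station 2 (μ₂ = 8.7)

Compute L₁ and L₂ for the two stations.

Effective rates: λ₁ = 6.6×0.34 = 2.244, λ₂ = 6.6×0.66 = 4.356
Station 1: ρ₁ = 2.244/11.4 = 0.19684, L₁ = ρ₁/(1-ρ₁) = 0.19684/(1-0.19684) = 0.2451
Station 2: ρ₂ = 4.356/8.7 = 0.5007, L₂ = ρ₂/(1-ρ₂) = 0.5007/(1-0.5007) = 1.0028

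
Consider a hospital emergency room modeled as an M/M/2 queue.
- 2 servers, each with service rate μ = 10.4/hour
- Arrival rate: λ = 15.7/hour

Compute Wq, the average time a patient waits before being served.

Traffic intensity: ρ = λ/(cμ) = 15.7/(2×10.4) = 0.7548
Since ρ = 0.7548 < 1, system is stable.
Offered load a = λ/μ = cρ = 15.7/10.4 = 1.5096
P₀ = [ Σₙ₌₀^1 aⁿ/n! + a^2/(2!(1-ρ)) ]⁻¹
Σ = a^0/0! + a^1/1! = 1.0000 + 1.5096 = 2.5096
a^2/(2!(1-ρ)) = 2.2789/(2 × 0.24519) = 4.6472
P₀ = 1/(2.5096 + 4.6472) = 0.1397
Lq = P₀·a^2·ρ / (2!(1-ρ)²) = 0.13973 × 2.2789 × 0.75481 / (2 × 0.060119) = 1.9990
Wq = Lq/λ = 1.9990/15.7 = 0.1273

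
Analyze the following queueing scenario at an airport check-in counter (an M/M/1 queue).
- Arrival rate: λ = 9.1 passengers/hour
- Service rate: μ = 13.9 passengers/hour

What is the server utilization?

Server utilization: ρ = λ/μ
ρ = 9.1/13.9 = 0.6547
The server is busy 65.47% of the time.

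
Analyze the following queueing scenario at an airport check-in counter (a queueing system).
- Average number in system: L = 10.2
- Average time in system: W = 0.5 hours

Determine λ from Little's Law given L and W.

Little's Law: L = λW, so λ = L/W
λ = 10.2/0.5 = 20.4000 passengers/hour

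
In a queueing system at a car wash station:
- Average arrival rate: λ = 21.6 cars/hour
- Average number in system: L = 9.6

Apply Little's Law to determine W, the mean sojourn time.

Little's Law: L = λW, so W = L/λ
W = 9.6/21.6 = 0.4444 hours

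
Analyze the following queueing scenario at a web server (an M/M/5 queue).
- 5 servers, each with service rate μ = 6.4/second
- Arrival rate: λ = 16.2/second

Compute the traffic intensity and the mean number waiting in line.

Traffic intensity: ρ = λ/(cμ) = 16.2/(5×6.4) = 0.5062
Since ρ = 0.5062 < 1, system is stable.
Offered load a = λ/μ = cρ = 16.2/6.4 = 2.5312
P₀ = [ Σₙ₌₀^4 aⁿ/n! + a^5/(5!(1-ρ)) ]⁻¹
Σ = a^0/0! + a^1/1! + a^2/2! + a^3/3! + a^4/4! = 1.00000 + 2.53125 + 3.20361 + 2.70305 + 1.71052 = 11.1484
a^5/(5!(1-ρ)) = 103.9143/(120 × 0.49375) = 1.7538
P₀ = 1/(11.1484 + 1.7538) = 0.07751
Lq = P₀·a^5·ρ / (5!(1-ρ)²) = 0.07751 × 103.9143 × 0.5062 / (120 × 0.2438) = 0.1394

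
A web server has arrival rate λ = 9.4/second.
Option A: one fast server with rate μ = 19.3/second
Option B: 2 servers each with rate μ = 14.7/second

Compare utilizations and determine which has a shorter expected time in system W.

Option A: single server μ = 19.3 (M/M/1)
  ρ_A = 9.4/19.3 = 0.4870
  W_A = 1/(μ-λ) = 1/(19.3-9.4) = 1/9.90 = 0.1010

Option B: 2 servers μ = 14.7 (M/M/2)
  ρ_B = λ/(cμ) = 9.4/(2×14.7) = 0.3197
  Offered load a = λ/μ = cρ = 9.4/14.7 = 0.6395
  P₀ = [ Σₙ₌₀^1 aⁿ/n! + a^2/(2!(1-ρ)) ]⁻¹
  Σ = a^0/0! + a^1/1! = 1.0000 + 0.6395 = 1.6395
  a^2/(2!(1-ρ)) = 0.4089/(2 × 0.6803) = 0.3005
  P₀ = 1/(1.6395 + 0.3005) = 0.5155
  Lq = P₀·a^2·ρ / (2!(1-ρ)²) = 0.5155 × 0.4089 × 0.3197 / (2 × 0.4628) = 0.07281
  Wq_B = Lq/λ = 0.072812/9.4 = 0.0077460
  W_B = Wq_B + 1/μ = 0.0077460 + 0.068027 = 0.07577

Since W_B = 0.07577 < W_A = 0.1010, Option B (multiple servers) has the shorter time in system.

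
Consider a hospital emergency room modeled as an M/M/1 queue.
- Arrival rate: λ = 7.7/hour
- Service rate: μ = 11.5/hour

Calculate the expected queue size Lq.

ρ = λ/μ = 7.7/11.5 = 0.6696
For M/M/1: Lq = λ²/(μ(μ-λ))
Lq = 59.29/(11.5 × 3.80)
Lq = 1.3568 patients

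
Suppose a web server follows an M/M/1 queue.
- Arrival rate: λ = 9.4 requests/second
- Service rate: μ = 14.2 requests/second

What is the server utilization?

Server utilization: ρ = λ/μ
ρ = 9.4/14.2 = 0.6620
The server is busy 66.20% of the time.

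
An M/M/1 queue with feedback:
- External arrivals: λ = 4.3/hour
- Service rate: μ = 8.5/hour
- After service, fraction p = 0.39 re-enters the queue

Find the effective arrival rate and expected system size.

Effective arrival rate: λ_eff = λ/(1-p) = 4.3/(1-0.39) = 4.3/0.61 = 7.04918
ρ = λ_eff/μ = 7.04918/8.5 = 0.8293153
L = ρ/(1-ρ) = 0.8293153/(1-0.8293153) = 4.8588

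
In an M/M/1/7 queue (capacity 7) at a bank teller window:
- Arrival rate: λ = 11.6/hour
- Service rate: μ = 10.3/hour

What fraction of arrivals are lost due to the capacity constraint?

ρ = λ/μ = 11.6/10.3 = 1.12621
P₀ = (1-ρ)/(1-ρ^(K+1)) = (1-1.12621)/(1-1.12621^8) = -0.1262/-1.5879 = 0.07948
P_K = P₀×ρ^K = 0.07948 × 1.12621^7 = 0.07948 × 2.2979 = 0.1826
Blocking probability = 18.26%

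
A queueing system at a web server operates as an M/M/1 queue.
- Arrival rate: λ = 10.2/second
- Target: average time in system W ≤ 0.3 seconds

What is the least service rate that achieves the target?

For M/M/1: W = 1/(μ-λ)
Need W ≤ 0.3, so 1/(μ-λ) ≤ 0.3
μ - λ ≥ 1/0.3 = 3.3333
μ ≥ 10.2 + 3.3333 = 13.5333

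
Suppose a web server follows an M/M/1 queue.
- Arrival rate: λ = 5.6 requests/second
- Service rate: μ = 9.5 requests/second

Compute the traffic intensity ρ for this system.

Server utilization: ρ = λ/μ
ρ = 5.6/9.5 = 0.5895
The server is busy 58.95% of the time.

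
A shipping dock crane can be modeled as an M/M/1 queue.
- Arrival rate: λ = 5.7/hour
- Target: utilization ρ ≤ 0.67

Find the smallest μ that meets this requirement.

ρ = λ/μ, so μ = λ/ρ
μ ≥ 5.7/0.67 = 8.5075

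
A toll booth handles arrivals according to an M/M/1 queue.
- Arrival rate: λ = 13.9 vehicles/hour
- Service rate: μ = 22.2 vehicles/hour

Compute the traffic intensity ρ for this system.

Server utilization: ρ = λ/μ
ρ = 13.9/22.2 = 0.6261
The server is busy 62.61% of the time.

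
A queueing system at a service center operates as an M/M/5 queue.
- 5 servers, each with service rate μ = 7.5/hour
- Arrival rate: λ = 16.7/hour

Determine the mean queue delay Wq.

Traffic intensity: ρ = λ/(cμ) = 16.7/(5×7.5) = 0.4453
Since ρ = 0.4453 < 1, system is stable.
Offered load a = λ/μ = cρ = 16.7/7.5 = 2.2267
P₀ = [ Σₙ₌₀^4 aⁿ/n! + a^5/(5!(1-ρ)) ]⁻¹
Σ = a^0/0! + a^1/1! + a^2/2! + a^3/3! + a^4/4! = 1.00000 + 2.22667 + 2.47902 + 1.83999 + 1.02426 = 8.5699
a^5/(5!(1-ρ)) = 54.7364/(120 × 0.55467) = 0.8224
P₀ = 1/(8.5699 + 0.8224) = 0.1065
Lq = P₀·a^5·ρ / (5!(1-ρ)²) = 0.1065 × 54.7364 × 0.4453 / (120 × 0.3077) = 0.07030
Wq = Lq/λ = 0.070298/16.7 = 0.004209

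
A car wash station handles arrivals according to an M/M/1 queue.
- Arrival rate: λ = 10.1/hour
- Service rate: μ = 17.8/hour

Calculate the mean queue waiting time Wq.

First, compute utilization: ρ = λ/μ = 10.1/17.8 = 0.5674
For M/M/1: Wq = λ/(μ(μ-λ))
Wq = 10.1/(17.8 × (17.8-10.1))
Wq = 10.1/(17.8 × 7.70)
Wq = 0.07369 hours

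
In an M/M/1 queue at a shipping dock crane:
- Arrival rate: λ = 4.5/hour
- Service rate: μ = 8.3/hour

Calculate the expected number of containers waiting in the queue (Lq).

ρ = λ/μ = 4.5/8.3 = 0.5422
For M/M/1: Lq = λ²/(μ(μ-λ))
Lq = 20.25/(8.3 × 3.80)
Lq = 0.6420 containers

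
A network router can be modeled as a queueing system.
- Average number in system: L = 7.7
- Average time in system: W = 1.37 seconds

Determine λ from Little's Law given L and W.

Little's Law: L = λW, so λ = L/W
λ = 7.7/1.37 = 5.6204 packets/second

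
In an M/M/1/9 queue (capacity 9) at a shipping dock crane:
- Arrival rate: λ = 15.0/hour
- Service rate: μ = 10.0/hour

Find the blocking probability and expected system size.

ρ = λ/μ = 15.0/10.0 = 1.5000
P₀ = (1-ρ)/(1-ρ^(K+1)) = (1-1.5000)/(1-1.5000^10) = -0.5000/-56.6650 = 0.008824
P_K = P₀×ρ^K = 0.008824 × 1.5000^9 = 0.008824 × 38.4434 = 0.3392
Blocking probability P_9 = 0.3392 (33.92%)
L = ρ[1 - (K+1)ρ^K + Kρ^(K+1)] / [(1-ρ)(1-ρ^(K+1))]
L = 1.5000 × (1 - 10×38.44336 + 9×57.66504) / ((1 - 1.5000) × (1 - 57.66504)) = 7.1765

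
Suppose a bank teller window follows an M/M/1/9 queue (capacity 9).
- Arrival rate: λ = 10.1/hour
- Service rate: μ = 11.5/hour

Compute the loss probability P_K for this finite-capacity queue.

ρ = λ/μ = 10.1/11.5 = 0.87826
P₀ = (1-ρ)/(1-ρ^(K+1)) = (1-0.87826)/(1-0.87826^10) = 0.12174/0.72696 = 0.1675
P_K = P₀×ρ^K = 0.16747 × 0.87826^9 = 0.16747 × 0.31089 = 0.05206
Blocking probability = 5.21%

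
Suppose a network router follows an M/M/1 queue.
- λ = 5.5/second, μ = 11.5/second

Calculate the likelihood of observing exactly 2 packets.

ρ = λ/μ = 5.5/11.5 = 0.4783
P(n) = (1-ρ)ρⁿ
P(2) = (1-0.4783) × 0.4783^2
P(2) = 0.52170 × 0.22877
P(2) = 0.1193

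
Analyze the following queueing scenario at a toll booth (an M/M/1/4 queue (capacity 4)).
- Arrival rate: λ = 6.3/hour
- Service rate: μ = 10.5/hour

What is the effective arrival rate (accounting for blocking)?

ρ = λ/μ = 6.3/10.5 = 0.6000
P₀ = (1-ρ)/(1-ρ^(K+1)) = (1-0.6000)/(1-0.6000^5) = 0.4000/0.9222 = 0.4337
P_K = P₀×ρ^K = 0.4337 × 0.6000^4 = 0.4337 × 0.1296 = 0.05621
λ_eff = λ(1-P_K) = 6.3 × (1 - 0.05621) = 6.3 × 0.9438 = 5.9459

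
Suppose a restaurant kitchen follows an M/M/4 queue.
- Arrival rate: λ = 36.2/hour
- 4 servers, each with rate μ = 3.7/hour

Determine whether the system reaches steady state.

Stability requires ρ = λ/(cμ) < 1
ρ = 36.2/(4 × 3.7) = 36.2/14.80 = 2.4459
Since 2.4459 ≥ 1, the system is UNSTABLE.
Need c > λ/μ = 36.2/3.7 = 9.78.
Minimum servers needed: c = 10.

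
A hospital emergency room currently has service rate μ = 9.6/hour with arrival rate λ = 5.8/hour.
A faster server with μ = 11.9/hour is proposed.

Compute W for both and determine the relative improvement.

System 1: ρ₁ = 5.8/9.6 = 0.6042, W₁ = 1/(9.6-5.8) = 0.2631579
System 2: ρ₂ = 5.8/11.9 = 0.4874, W₂ = 1/(11.9-5.8) = 0.1639344
Improvement: (W₁-W₂)/W₁ = (0.2631579-0.1639344)/0.2631579 = 37.70%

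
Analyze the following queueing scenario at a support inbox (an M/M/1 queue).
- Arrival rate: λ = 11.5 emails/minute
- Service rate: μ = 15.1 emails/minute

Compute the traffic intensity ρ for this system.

Server utilization: ρ = λ/μ
ρ = 11.5/15.1 = 0.7616
The server is busy 76.16% of the time.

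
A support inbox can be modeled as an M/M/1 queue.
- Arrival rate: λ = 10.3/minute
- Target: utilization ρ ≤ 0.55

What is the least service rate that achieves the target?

ρ = λ/μ, so μ = λ/ρ
μ ≥ 10.3/0.55 = 18.7273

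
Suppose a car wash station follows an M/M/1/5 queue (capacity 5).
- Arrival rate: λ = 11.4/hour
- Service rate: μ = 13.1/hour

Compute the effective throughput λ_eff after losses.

ρ = λ/μ = 11.4/13.1 = 0.87023
P₀ = (1-ρ)/(1-ρ^(K+1)) = (1-0.87023)/(1-0.87023^6) = 0.12977/0.56569 = 0.2294
P_K = P₀×ρ^K = 0.2294 × 0.87023^5 = 0.2294 × 0.4991 = 0.1145
λ_eff = λ(1-P_K) = 11.4 × (1 - 0.11449) = 11.4 × 0.88551 = 10.0948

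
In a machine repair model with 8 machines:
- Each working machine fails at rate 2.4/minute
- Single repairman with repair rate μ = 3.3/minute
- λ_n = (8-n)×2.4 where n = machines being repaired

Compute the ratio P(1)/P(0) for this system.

P(1)/P(0) = ∏_{i=0}^{1-1} λ_i/μ_{i+1}
= (8-0)×2.4/3.3
= 5.8182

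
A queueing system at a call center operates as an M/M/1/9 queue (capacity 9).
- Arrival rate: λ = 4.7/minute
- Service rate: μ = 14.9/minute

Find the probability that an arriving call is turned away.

ρ = λ/μ = 4.7/14.9 = 0.31544
P₀ = (1-ρ)/(1-ρ^(K+1)) = (1-0.31544)/(1-0.31544^10) = 0.6846/1.0000 = 0.6846
P_K = P₀×ρ^K = 0.6846 × 0.31544^9 = 0.6846 × 0.00003092 = 0.00002117
Blocking probability = 0.002117%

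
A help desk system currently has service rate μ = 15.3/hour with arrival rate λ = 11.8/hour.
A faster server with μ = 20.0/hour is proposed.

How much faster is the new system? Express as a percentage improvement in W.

System 1: ρ₁ = 11.8/15.3 = 0.7712, W₁ = 1/(15.3-11.8) = 0.28571
System 2: ρ₂ = 11.8/20.0 = 0.5900, W₂ = 1/(20.0-11.8) = 0.12195
Improvement: (W₁-W₂)/W₁ = (0.28571-0.12195)/0.28571 = 57.32%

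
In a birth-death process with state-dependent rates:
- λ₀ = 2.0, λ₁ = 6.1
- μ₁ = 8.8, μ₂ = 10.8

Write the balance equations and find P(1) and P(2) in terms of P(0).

Balance equations:
State 0: λ₀P₀ = μ₁P₁ → P₁ = (λ₀/μ₁)P₀ = (2.0/8.8)P₀ = 0.2273P₀
State 1: P₂ = (λ₀λ₁)/(μ₁μ₂)P₀ = (2.0×6.1)/(8.8×10.8)P₀ = 0.1284P₀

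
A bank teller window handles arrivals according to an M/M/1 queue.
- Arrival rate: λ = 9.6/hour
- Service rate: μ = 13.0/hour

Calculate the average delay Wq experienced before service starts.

First, compute utilization: ρ = λ/μ = 9.6/13.0 = 0.7385
For M/M/1: Wq = λ/(μ(μ-λ))
Wq = 9.6/(13.0 × (13.0-9.6))
Wq = 9.6/(13.0 × 3.40)
Wq = 0.2172 hours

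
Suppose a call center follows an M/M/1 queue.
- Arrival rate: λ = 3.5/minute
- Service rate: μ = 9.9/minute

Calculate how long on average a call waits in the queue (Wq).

First, compute utilization: ρ = λ/μ = 3.5/9.9 = 0.3535
For M/M/1: Wq = λ/(μ(μ-λ))
Wq = 3.5/(9.9 × (9.9-3.5))
Wq = 3.5/(9.9 × 6.40)
Wq = 0.05524 minutes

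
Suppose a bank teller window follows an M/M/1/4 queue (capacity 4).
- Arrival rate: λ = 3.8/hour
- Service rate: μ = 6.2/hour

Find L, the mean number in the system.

ρ = λ/μ = 3.8/6.2 = 0.6129
P₀ = (1-ρ)/(1-ρ^(K+1)) = (1-0.6129)/(1-0.6129^5) = 0.387100/0.913514 = 0.4237
P_K = P₀×ρ^K = 0.42375 × 0.6129^4 = 0.42375 × 0.14111 = 0.05980
L = ρ[1 - (K+1)ρ^K + Kρ^(K+1)] / [(1-ρ)(1-ρ^(K+1))]
L = 0.6129 × (1 - 5×0.14111 + 4×0.086486) / ((1 - 0.6129) × (1 - 0.086486)) = 1.1099 transactions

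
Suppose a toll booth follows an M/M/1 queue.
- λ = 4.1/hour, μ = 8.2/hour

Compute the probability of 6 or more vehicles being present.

ρ = λ/μ = 4.1/8.2 = 0.5000
P(N ≥ n) = ρⁿ
P(N ≥ 6) = 0.5000^6
P(N ≥ 6) = 0.01562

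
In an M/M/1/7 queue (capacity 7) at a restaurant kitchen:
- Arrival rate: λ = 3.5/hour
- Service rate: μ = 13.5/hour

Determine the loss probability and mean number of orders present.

ρ = λ/μ = 3.5/13.5 = 0.25926
P₀ = (1-ρ)/(1-ρ^(K+1)) = (1-0.25926)/(1-0.25926^8) = 0.74074/0.99998 = 0.7408
P_K = P₀×ρ^K = 0.7408 × 0.25926^7 = 0.7408 × 0.00007873 = 0.00005832
Blocking probability P_7 = 0.00005832 (0.005832%)
L = ρ[1 - (K+1)ρ^K + Kρ^(K+1)] / [(1-ρ)(1-ρ^(K+1))]
L = 0.25926 × (1 - 8×0.00007873 + 7×0.00002041) / ((1 - 0.25926) × (1 - 0.00002041)) = 0.3498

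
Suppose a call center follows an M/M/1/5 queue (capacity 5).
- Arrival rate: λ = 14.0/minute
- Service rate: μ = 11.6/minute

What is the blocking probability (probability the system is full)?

ρ = λ/μ = 14.0/11.6 = 1.2069
P₀ = (1-ρ)/(1-ρ^(K+1)) = (1-1.2069)/(1-1.2069^6) = -0.2069/-2.0905 = 0.09897
P_K = P₀×ρ^K = 0.09897 × 1.2069^5 = 0.09897 × 2.5607 = 0.2534
Blocking probability = 25.34%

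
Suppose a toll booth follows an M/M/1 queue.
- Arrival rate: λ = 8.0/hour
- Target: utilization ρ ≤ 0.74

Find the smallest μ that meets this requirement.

ρ = λ/μ, so μ = λ/ρ
μ ≥ 8.0/0.74 = 10.8108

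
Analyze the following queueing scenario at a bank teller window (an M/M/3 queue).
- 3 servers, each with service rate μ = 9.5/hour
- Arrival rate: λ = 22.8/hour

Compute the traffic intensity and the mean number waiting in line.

Traffic intensity: ρ = λ/(cμ) = 22.8/(3×9.5) = 0.8000
Since ρ = 0.8000 < 1, system is stable.
Offered load a = λ/μ = cρ = 22.8/9.5 = 2.4000
P₀ = [ Σₙ₌₀^2 aⁿ/n! + a^3/(3!(1-ρ)) ]⁻¹
Σ = a^0/0! + a^1/1! + a^2/2! = 1.0000 + 2.4000 + 2.8800 = 6.2800
a^3/(3!(1-ρ)) = 13.8240/(6 × 0.2000) = 11.5200
P₀ = 1/(6.2800 + 11.5200) = 0.05618
Lq = P₀·a^3·ρ / (3!(1-ρ)²) = 0.05618 × 13.8240 × 0.8000 / (6 × 0.04000) = 2.5888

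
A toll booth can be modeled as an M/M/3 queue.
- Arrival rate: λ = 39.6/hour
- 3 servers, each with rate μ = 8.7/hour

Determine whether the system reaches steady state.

Stability requires ρ = λ/(cμ) < 1
ρ = 39.6/(3 × 8.7) = 39.6/26.10 = 1.5172
Since 1.5172 ≥ 1, the system is UNSTABLE.
Need c > λ/μ = 39.6/8.7 = 4.55.
Minimum servers needed: c = 5.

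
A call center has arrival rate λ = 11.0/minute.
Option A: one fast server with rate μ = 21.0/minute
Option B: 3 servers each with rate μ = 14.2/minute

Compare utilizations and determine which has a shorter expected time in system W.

Option A: single server μ = 21.0 (M/M/1)
  ρ_A = 11.0/21.0 = 0.5238
  W_A = 1/(μ-λ) = 1/(21.0-11.0) = 1/10.00 = 0.1000

Option B: 3 servers μ = 14.2 (M/M/3)
  ρ_B = λ/(cμ) = 11.0/(3×14.2) = 0.2582
  Offered load a = λ/μ = cρ = 11.0/14.2 = 0.7746
  P₀ = [ Σₙ₌₀^2 aⁿ/n! + a^3/(3!(1-ρ)) ]⁻¹
  Σ = a^0/0! + a^1/1! + a^2/2! = 1.0000 + 0.77465 + 0.30004 = 2.0747
  a^3/(3!(1-ρ)) = 0.46485/(6 × 0.74178) = 0.1044
  P₀ = 1/(2.0747 + 0.1044) = 0.4589
  Lq = P₀·a^3·ρ / (3!(1-ρ)²) = 0.45890 × 0.46485 × 0.25822 / (6 × 0.55024) = 0.01668
  Wq_B = Lq/λ = 0.016684/11.0 = 0.001517
  W_B = Wq_B + 1/μ = 0.001517 + 0.07042 = 0.07194

Since W_B = 0.07194 < W_A = 0.1000, Option B (multiple servers) has the shorter time in system.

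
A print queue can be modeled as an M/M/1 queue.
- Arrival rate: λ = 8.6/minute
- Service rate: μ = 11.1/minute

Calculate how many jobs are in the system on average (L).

ρ = λ/μ = 8.6/11.1 = 0.7748
For M/M/1: L = λ/(μ-λ)
L = 8.6/(11.1-8.6) = 8.6/2.50
L = 3.4400 jobs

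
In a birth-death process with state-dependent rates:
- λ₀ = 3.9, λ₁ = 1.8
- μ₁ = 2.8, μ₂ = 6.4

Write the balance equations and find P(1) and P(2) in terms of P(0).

Balance equations:
State 0: λ₀P₀ = μ₁P₁ → P₁ = (λ₀/μ₁)P₀ = (3.9/2.8)P₀ = 1.3929P₀
State 1: P₂ = (λ₀λ₁)/(μ₁μ₂)P₀ = (3.9×1.8)/(2.8×6.4)P₀ = 0.3917P₀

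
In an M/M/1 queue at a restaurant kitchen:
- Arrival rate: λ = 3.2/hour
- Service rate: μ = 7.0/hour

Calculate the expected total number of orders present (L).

ρ = λ/μ = 3.2/7.0 = 0.4571
For M/M/1: L = λ/(μ-λ)
L = 3.2/(7.0-3.2) = 3.2/3.80
L = 0.8421 orders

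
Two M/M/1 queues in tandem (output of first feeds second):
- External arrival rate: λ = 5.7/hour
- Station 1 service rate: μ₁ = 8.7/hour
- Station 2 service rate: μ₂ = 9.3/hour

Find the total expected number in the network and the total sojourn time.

By Jackson's theorem, each station behaves as independent M/M/1.
Station 1: ρ₁ = 5.7/8.7 = 0.6552, L₁ = ρ₁/(1-ρ₁) = λ/(μ₁-λ) = 5.7/3.00 = 1.9000
Station 2: ρ₂ = 5.7/9.3 = 0.6129, L₂ = ρ₂/(1-ρ₂) = λ/(μ₂-λ) = 5.7/3.60 = 1.5833
Total: L = L₁ + L₂ = 1.9000 + 1.5833 = 3.4833
W = L/λ = 3.4833/5.7 = 0.6111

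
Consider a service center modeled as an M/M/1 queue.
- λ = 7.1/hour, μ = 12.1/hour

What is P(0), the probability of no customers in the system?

ρ = λ/μ = 7.1/12.1 = 0.5868
P(0) = 1 - ρ = 1 - 0.5868 = 0.4132
The server is idle 41.32% of the time.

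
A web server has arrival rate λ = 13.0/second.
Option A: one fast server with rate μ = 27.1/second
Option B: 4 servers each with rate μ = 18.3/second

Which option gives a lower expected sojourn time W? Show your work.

Option A: single server μ = 27.1 (M/M/1)
  ρ_A = 13.0/27.1 = 0.4797
  W_A = 1/(μ-λ) = 1/(27.1-13.0) = 1/14.10 = 0.07092

Option B: 4 servers μ = 18.3 (M/M/4)
  ρ_B = λ/(cμ) = 13.0/(4×18.3) = 0.1776
  Offered load a = λ/μ = cρ = 13.0/18.3 = 0.7104
  P₀ = [ Σₙ₌₀^3 aⁿ/n! + a^4/(4!(1-ρ)) ]⁻¹
  Σ = a^0/0! + a^1/1! + a^2/2! + a^3/3! = 1.0000 + 0.7104 + 0.2523 + 0.05975 = 2.0225
  a^4/(4!(1-ρ)) = 0.2547/(24 × 0.8224) = 0.01290
  P₀ = 1/(2.0225 + 0.01290) = 0.4913
  Lq = P₀·a^4·ρ / (4!(1-ρ)²) = 0.4913 × 0.2547 × 0.1776 / (24 × 0.6763) = 0.001369
  Wq_B = Lq/λ = 0.001369/13.0 = 0.0001053
  W_B = Wq_B + 1/μ = 0.0001053 + 0.05464 = 0.05475

Since W_B = 0.05475 < W_A = 0.07092, Option B (multiple servers) has the shorter time in system.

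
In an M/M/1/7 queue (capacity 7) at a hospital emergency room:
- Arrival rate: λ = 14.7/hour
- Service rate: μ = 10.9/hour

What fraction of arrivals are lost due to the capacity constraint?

ρ = λ/μ = 14.7/10.9 = 1.34862
P₀ = (1-ρ)/(1-ρ^(K+1)) = (1-1.34862)/(1-1.34862^8) = -0.3486/-9.9425 = 0.03506
P_K = P₀×ρ^K = 0.03506 × 1.34862^7 = 0.03506 × 8.1139 = 0.2845
Blocking probability = 28.45%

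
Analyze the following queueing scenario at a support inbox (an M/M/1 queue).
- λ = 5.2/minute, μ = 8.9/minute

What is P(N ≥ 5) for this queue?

ρ = λ/μ = 5.2/8.9 = 0.58427
P(N ≥ n) = ρⁿ
P(N ≥ 5) = 0.58427^5
P(N ≥ 5) = 0.06809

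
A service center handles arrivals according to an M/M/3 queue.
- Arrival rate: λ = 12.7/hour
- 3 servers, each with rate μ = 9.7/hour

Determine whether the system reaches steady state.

Stability requires ρ = λ/(cμ) < 1
ρ = 12.7/(3 × 9.7) = 12.7/29.10 = 0.4364
Since 0.4364 < 1, the system is STABLE.
The servers are busy 43.64% of the time.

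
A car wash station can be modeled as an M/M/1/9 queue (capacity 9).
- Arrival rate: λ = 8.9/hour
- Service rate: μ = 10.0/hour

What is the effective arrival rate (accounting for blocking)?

ρ = λ/μ = 8.9/10.0 = 0.8900
P₀ = (1-ρ)/(1-ρ^(K+1)) = (1-0.8900)/(1-0.8900^10) = 0.1100/0.6882 = 0.1598
P_K = P₀×ρ^K = 0.15984 × 0.8900^9 = 0.15984 × 0.35036 = 0.05600
λ_eff = λ(1-P_K) = 8.9 × (1 - 0.05600) = 8.9 × 0.9440 = 8.4016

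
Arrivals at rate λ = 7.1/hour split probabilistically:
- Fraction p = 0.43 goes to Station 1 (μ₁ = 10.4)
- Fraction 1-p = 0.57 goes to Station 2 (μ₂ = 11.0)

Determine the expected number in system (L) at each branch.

Effective rates: λ₁ = 7.1×0.43 = 3.053, λ₂ = 7.1×0.57 = 4.047
Station 1: ρ₁ = 3.053/10.4 = 0.29356, L₁ = ρ₁/(1-ρ₁) = 0.29356/(1-0.29356) = 0.4155
Station 2: ρ₂ = 4.047/11.0 = 0.36791, L₂ = ρ₂/(1-ρ₂) = 0.36791/(1-0.36791) = 0.5821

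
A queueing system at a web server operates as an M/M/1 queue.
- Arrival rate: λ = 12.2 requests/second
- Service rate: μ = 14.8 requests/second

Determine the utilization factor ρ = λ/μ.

Server utilization: ρ = λ/μ
ρ = 12.2/14.8 = 0.8243
The server is busy 82.43% of the time.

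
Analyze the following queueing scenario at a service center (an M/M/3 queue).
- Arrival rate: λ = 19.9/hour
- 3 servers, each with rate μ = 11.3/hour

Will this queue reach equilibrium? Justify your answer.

Stability requires ρ = λ/(cμ) < 1
ρ = 19.9/(3 × 11.3) = 19.9/33.90 = 0.5870
Since 0.5870 < 1, the system is STABLE.
The servers are busy 58.70% of the time.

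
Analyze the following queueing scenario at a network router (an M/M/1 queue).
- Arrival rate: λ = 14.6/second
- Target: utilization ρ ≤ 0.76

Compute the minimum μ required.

ρ = λ/μ, so μ = λ/ρ
μ ≥ 14.6/0.76 = 19.2105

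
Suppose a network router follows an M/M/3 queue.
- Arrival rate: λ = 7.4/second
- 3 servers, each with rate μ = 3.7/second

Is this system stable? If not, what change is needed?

Stability requires ρ = λ/(cμ) < 1
ρ = 7.4/(3 × 3.7) = 7.4/11.10 = 0.6667
Since 0.6667 < 1, the system is STABLE.
The servers are busy 66.67% of the time.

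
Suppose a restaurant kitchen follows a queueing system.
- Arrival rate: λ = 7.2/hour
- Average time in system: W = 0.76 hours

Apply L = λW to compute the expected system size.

Little's Law: L = λW
L = 7.2 × 0.76 = 5.4720 orders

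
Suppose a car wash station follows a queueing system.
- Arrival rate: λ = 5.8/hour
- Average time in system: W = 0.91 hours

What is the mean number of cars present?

Little's Law: L = λW
L = 5.8 × 0.91 = 5.2780 cars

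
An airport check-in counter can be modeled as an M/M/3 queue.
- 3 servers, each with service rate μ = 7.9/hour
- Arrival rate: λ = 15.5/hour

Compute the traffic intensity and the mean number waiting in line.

Traffic intensity: ρ = λ/(cμ) = 15.5/(3×7.9) = 0.6540
Since ρ = 0.6540 < 1, system is stable.
Offered load a = λ/μ = cρ = 15.5/7.9 = 1.9620
P₀ = [ Σₙ₌₀^2 aⁿ/n! + a^3/(3!(1-ρ)) ]⁻¹
Σ = a^0/0! + a^1/1! + a^2/2! = 1.0000 + 1.9620 + 1.9248 = 4.8868
a^3/(3!(1-ρ)) = 7.5529/(6 × 0.34599) = 3.6383
P₀ = 1/(4.8868 + 3.6383) = 0.1173
Lq = P₀·a^3·ρ / (3!(1-ρ)²) = 0.11730 × 7.5529 × 0.65401 / (6 × 0.11971) = 0.8067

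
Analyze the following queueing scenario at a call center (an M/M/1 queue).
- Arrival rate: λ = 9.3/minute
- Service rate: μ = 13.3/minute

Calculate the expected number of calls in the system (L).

ρ = λ/μ = 9.3/13.3 = 0.6992
For M/M/1: L = λ/(μ-λ)
L = 9.3/(13.3-9.3) = 9.3/4.00
L = 2.3250 calls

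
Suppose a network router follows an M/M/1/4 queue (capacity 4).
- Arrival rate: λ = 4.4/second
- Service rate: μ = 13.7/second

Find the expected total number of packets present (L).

ρ = λ/μ = 4.4/13.7 = 0.32117
P₀ = (1-ρ)/(1-ρ^(K+1)) = (1-0.32117)/(1-0.32117^5) = 0.67883/0.99658 = 0.6812
P_K = P₀×ρ^K = 0.6811577 × 0.32117^4 = 0.6811577 × 0.01063996 = 0.007247
L = ρ[1 - (K+1)ρ^K + Kρ^(K+1)] / [(1-ρ)(1-ρ^(K+1))]
L = 0.32117 × (1 - 5×0.01064 + 4×0.003417) / ((1 - 0.32117) × (1 - 0.003417)) = 0.4560 packets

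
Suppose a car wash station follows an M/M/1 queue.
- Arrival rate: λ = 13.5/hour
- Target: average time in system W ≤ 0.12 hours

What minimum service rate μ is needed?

For M/M/1: W = 1/(μ-λ)
Need W ≤ 0.12, so 1/(μ-λ) ≤ 0.12
μ - λ ≥ 1/0.12 = 8.3333
μ ≥ 13.5 + 8.3333 = 21.8333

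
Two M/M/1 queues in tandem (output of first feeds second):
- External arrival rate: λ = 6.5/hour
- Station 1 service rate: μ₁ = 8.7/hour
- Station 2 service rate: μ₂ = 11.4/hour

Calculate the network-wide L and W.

By Jackson's theorem, each station behaves as independent M/M/1.
Station 1: ρ₁ = 6.5/8.7 = 0.7471, L₁ = ρ₁/(1-ρ₁) = λ/(μ₁-λ) = 6.5/2.20 = 2.95455
Station 2: ρ₂ = 6.5/11.4 = 0.5702, L₂ = ρ₂/(1-ρ₂) = λ/(μ₂-λ) = 6.5/4.90 = 1.32653
Total: L = L₁ + L₂ = 2.95455 + 1.32653 = 4.2811
W = L/λ = 4.2811/6.5 = 0.6586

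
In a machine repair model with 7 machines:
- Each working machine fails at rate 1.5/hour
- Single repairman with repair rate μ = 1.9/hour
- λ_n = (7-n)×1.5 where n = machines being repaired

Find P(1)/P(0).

P(1)/P(0) = ∏_{i=0}^{1-1} λ_i/μ_{i+1}
= (7-0)×1.5/1.9
= 5.5263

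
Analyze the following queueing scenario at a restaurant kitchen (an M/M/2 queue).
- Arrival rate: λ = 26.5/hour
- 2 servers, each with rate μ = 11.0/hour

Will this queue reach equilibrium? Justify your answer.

Stability requires ρ = λ/(cμ) < 1
ρ = 26.5/(2 × 11.0) = 26.5/22.00 = 1.2045
Since 1.2045 ≥ 1, the system is UNSTABLE.
Need c > λ/μ = 26.5/11.0 = 2.41.
Minimum servers needed: c = 3.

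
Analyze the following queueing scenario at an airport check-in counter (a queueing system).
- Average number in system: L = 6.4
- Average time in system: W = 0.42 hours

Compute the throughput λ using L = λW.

Little's Law: L = λW, so λ = L/W
λ = 6.4/0.42 = 15.2381 passengers/hour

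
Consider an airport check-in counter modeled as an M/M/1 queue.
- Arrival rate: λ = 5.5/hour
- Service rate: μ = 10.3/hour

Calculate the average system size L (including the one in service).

ρ = λ/μ = 5.5/10.3 = 0.5340
For M/M/1: L = λ/(μ-λ)
L = 5.5/(10.3-5.5) = 5.5/4.80
L = 1.1458 passengers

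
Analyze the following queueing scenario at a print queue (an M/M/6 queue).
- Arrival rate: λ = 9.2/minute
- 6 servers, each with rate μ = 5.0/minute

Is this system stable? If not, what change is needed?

Stability requires ρ = λ/(cμ) < 1
ρ = 9.2/(6 × 5.0) = 9.2/30.00 = 0.3067
Since 0.3067 < 1, the system is STABLE.
The servers are busy 30.67% of the time.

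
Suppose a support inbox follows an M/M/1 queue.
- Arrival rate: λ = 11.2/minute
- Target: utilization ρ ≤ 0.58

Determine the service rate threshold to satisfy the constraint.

ρ = λ/μ, so μ = λ/ρ
μ ≥ 11.2/0.58 = 19.3103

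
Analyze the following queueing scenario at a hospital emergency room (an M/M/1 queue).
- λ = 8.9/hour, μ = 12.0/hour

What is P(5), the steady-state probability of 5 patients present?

ρ = λ/μ = 8.9/12.0 = 0.74167
P(n) = (1-ρ)ρⁿ
P(5) = (1-0.74167) × 0.74167^5
P(5) = 0.25833 × 0.22442
P(5) = 0.05797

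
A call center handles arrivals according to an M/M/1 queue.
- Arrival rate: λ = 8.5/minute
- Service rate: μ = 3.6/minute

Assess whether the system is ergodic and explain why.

Stability requires ρ = λ/(cμ) < 1
ρ = 8.5/(1 × 3.6) = 8.5/3.60 = 2.3611
Since 2.3611 ≥ 1, the system is UNSTABLE.
Queue grows without bound. Need μ > λ = 8.5.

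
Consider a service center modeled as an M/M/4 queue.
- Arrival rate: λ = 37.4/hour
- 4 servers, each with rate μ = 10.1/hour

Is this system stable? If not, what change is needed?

Stability requires ρ = λ/(cμ) < 1
ρ = 37.4/(4 × 10.1) = 37.4/40.40 = 0.9257
Since 0.9257 < 1, the system is STABLE.
The servers are busy 92.57% of the time.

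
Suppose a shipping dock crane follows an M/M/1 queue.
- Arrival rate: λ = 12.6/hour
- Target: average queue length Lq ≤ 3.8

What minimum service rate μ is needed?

For M/M/1: Lq = λ²/(μ(μ-λ))
Need Lq ≤ 3.8, i.e. μ(μ-λ) ≥ λ²/3.8
μ² - 12.6μ - 158.76/3.8 ≥ 0  →  μ² - 12.6μ - 41.77895 ≥ 0
Quadratic formula (positive root): μ = [λ + √(λ² + 4×41.77895)]/2
Discriminant: 158.76 + 4×41.77895 = 325.8758, √325.8758 = 18.0520
μ ≥ (12.6 + 18.0520)/2 = 15.3260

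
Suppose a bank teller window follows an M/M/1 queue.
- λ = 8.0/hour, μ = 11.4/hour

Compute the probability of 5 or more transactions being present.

ρ = λ/μ = 8.0/11.4 = 0.7018
P(N ≥ n) = ρⁿ
P(N ≥ 5) = 0.7018^5
P(N ≥ 5) = 0.1702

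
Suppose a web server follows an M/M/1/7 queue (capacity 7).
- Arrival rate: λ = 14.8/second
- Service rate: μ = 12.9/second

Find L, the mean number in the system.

ρ = λ/μ = 14.8/12.9 = 1.14729
P₀ = (1-ρ)/(1-ρ^(K+1)) = (1-1.14729)/(1-1.14729^8) = -0.1473/-2.0018 = 0.07358
P_K = P₀×ρ^K = 0.07358 × 1.14729^7 = 0.07358 × 2.6165 = 0.1925
L = ρ[1 - (K+1)ρ^K + Kρ^(K+1)] / [(1-ρ)(1-ρ^(K+1))]
L = 1.14729 × (1 - 8×2.616450 + 7×3.001827) / ((1 - 1.14729) × (1 - 3.001827)) = 4.2070 requests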